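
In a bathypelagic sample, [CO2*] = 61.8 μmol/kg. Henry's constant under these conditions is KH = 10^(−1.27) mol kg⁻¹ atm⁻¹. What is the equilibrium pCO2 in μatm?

KH = 10^(−1.27) = 5.370×10^-2 mol kg⁻¹ atm⁻¹
pCO2 = [CO2*]/KH = 61.8×10^-6 / 5.370×10^-2 = 1.15×10^-3 atm = 1150 μatm

pCO2 = 1150 μatm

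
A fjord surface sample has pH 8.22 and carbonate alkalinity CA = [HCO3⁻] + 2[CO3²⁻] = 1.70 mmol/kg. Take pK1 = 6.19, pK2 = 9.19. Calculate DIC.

CA = [HCO3⁻] + 2[CO3²⁻] = (α₁ + 2α₂)·DIC
At pH 8.22: [H⁺]/K1 = 10^-2.03 = 0.0093325, K2/[H⁺] = 10^-0.97 = 0.10715
α₁ = 1/(1 + 0.0093325 + 0.10715) = 1/1.1165 = 0.8957; α₂ = α₁·K2/[H⁺] = 0.09597
α₁ + 2α₂ = 1.0876
DIC = CA / (α₁ + 2α₂) = 1.70 / 1.0876 = 1.56 mmol/kg

DIC = 1.56 mmol/kg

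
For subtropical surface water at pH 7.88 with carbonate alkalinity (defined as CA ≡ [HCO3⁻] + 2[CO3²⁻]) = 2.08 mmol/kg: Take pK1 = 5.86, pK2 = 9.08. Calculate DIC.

CA = [HCO3⁻] + 2[CO3²⁻] = (α₁ + 2α₂)·DIC
At pH 7.88: [H⁺]/K1 = 10^-2.02 = 0.0095499, K2/[H⁺] = 10^-1.20 = 0.063096
α₁ = 1/(1 + 0.0095499 + 0.063096) = 1/1.0726 = 0.9323; α₂ = α₁·K2/[H⁺] = 0.05882
α₁ + 2α₂ = 1.0499
DIC = CA / (α₁ + 2α₂) = 2.08 / 1.0499 = 1.98 mmol/kg

DIC = 1.98 mmol/kg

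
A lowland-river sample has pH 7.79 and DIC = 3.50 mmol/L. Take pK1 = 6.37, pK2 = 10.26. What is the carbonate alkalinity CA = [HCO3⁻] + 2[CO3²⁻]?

CA = [HCO3⁻] + 2[CO3²⁻] = (α₁ + 2α₂)·DIC
At pH 7.79: [H⁺]/K1 = 10^-1.42 = 0.038019, K2/[H⁺] = 10^-2.47 = 0.0033884
α₁ = 1/(1 + 0.038019 + 0.0033884) = 1/1.0414 = 0.9602; α₂ = α₁·K2/[H⁺] = 0.003254
α₁ + 2α₂ = 0.9667
CA = 0.9667 × 3.50 = 3.38 mmol/L

CA = 3.38 mmol/L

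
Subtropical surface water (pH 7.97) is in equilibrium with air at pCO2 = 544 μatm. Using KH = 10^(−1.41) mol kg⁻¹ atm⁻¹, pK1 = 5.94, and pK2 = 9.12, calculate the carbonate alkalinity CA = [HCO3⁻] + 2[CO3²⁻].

[CO2*] = KH · pCO2 = 10^(−1.41) × 544×10^-6 = 2.116×10^-5 mol/kg
α₀ = 1/(1 + K1/[H⁺] + K1K2/[H⁺]²) = 1/(1 + 10^+2.03 + 10^+0.88) = 0.008640
DIC = [CO2*]/α₀ = 2.116×10^-5 / 0.008640 = 2.449 mmol/kg
CA = (α₁ + 2α₂)·DIC = (0.9258 + 2×0.06554) × 2.449 = 2.59 mmol/kg

CA = 2.59 mmol/kg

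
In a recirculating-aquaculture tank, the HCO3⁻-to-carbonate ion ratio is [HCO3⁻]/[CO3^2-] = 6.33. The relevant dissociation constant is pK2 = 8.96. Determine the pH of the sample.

pH = 8.16

From K2 = [H⁺][CO3^2-]/[HCO3⁻]:  pH = pK2 − log₁₀([HCO3⁻]/[CO3^2-])
log₁₀(6.33) = +0.801
pH = 8.96 − (+0.801) = 8.16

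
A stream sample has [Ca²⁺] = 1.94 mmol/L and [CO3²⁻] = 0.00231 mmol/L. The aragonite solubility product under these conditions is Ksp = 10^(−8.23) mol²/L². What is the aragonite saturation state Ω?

Ω = 0.761

Ksp = 10^(−8.23) = 5.888×10^-9
Ω = [Ca²⁺][CO3²⁻]/Ksp = (1.94×10^-3)(0.00231×10^-3) / 5.888×10^-9 = 0.761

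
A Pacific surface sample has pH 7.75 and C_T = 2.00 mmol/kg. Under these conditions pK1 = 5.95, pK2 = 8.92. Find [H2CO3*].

α₀ = 1 / (1 + K1/[H⁺] + K1K2/[H⁺]²) = 1 / (1 + 10^+1.80 + 10^+0.63)
   = 1 / (1 + 63.096 + 4.2658) = 1/68.362 = 0.01463
[CO2*] = α₀ × DIC = 0.01463 × 2.00 = 0.0293 mmol/kg

[CO2*] = 0.0293 mmol/kg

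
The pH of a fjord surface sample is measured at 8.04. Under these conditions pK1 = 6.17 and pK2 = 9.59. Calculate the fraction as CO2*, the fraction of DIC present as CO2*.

α₀ = 0.0129

α₀ = 1 / (1 + K1/[H⁺] + K1K2/[H⁺]²) = 1 / (1 + 10^+1.87 + 10^+0.32)
   = 1 / (1 + 74.131 + 2.0893) = 1/77.220 = 0.01295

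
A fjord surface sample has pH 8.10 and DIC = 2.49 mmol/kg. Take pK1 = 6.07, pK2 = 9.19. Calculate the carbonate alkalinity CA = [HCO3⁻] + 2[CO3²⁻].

CA = 2.65 mmol/kg

CA = [HCO3⁻] + 2[CO3²⁻] = (α₁ + 2α₂)·DIC
At pH 8.10: [H⁺]/K1 = 10^-2.03 = 0.0093325, K2/[H⁺] = 10^-1.09 = 0.081283
α₁ = 1/(1 + 0.0093325 + 0.081283) = 1/1.0906 = 0.9169; α₂ = α₁·K2/[H⁺] = 0.07453
α₁ + 2α₂ = 1.0660
CA = 1.0660 × 2.49 = 2.65 mmol/kg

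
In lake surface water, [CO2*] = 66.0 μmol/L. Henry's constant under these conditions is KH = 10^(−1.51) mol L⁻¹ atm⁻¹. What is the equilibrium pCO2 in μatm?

pCO2 = 2140 μatm

KH = 10^(−1.51) = 3.090×10^-2 mol L⁻¹ atm⁻¹
pCO2 = [CO2*]/KH = 66.0×10^-6 / 3.090×10^-2 = 2.14×10^-3 atm = 2140 μatm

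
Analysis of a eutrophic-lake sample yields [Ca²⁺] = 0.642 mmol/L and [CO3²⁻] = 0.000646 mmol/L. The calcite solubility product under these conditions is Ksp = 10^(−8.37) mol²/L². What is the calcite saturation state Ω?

Ksp = 10^(−8.37) = 4.266×10^-9
Ω = [Ca²⁺][CO3²⁻]/Ksp = (0.642×10^-3)(0.000646×10^-3) / 4.266×10^-9 = 0.0972

Ω = 0.0972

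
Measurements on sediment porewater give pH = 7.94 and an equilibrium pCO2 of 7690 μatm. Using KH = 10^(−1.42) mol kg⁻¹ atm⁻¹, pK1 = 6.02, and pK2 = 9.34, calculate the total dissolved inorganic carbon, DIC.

DIC = 25.6 mmol/kg

[CO2*] = KH · pCO2 = 10^(−1.42) × 7690×10^-6 = 2.924×10^-4 mol/kg
α₀ = 1/(1 + K1/[H⁺] + K1K2/[H⁺]²) = 1/(1 + 10^+1.92 + 10^+0.52) = 0.01143
DIC = [CO2*]/α₀ = 2.924×10^-4 / 0.01143 = 25.6 mmol/kg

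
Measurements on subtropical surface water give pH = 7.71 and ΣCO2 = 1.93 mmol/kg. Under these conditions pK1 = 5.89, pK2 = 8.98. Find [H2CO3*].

α₀ = 1 / (1 + K1/[H⁺] + K1K2/[H⁺]²) = 1 / (1 + 10^+1.82 + 10^+0.55)
   = 1 / (1 + 66.069 + 3.5481) = 1/70.617 = 0.01416
[CO2*] = α₀ × DIC = 0.01416 × 1.93 = 0.0273 mmol/kg

[CO2*] = 0.0273 mmol/kg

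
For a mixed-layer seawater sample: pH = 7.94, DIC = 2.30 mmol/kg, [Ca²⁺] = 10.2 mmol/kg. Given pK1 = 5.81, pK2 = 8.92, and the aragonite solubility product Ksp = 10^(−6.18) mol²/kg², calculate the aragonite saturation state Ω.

Ω = 3.34

α₂ = 1 / (1 + [H⁺]/K2 + [H⁺]²/(K1K2)) = 1 / (1 + 10^+0.98 + 10^-1.15)
   = 1 / (1 + 9.5499 + 0.070795) = 1/10.621 = 0.09416
[CO3²⁻] = α₂ × DIC = 0.09416 × 2.30 = 0.2166 mmol/kg
Ksp = 10^(−6.18) = 6.607×10^-7
Ω = [Ca²⁺][CO3²⁻]/Ksp = (10.2×10^-3)(2.166×10^-4) / 6.607×10^-7 = 3.34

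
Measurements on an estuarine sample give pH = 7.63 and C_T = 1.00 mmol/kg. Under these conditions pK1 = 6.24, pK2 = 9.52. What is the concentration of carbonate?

α₂ = 1 / (1 + [H⁺]/K2 + [H⁺]²/(K1K2)) = 1 / (1 + 10^+1.89 + 10^+0.50)
   = 1 / (1 + 77.625 + 3.1623) = 1/81.787 = 0.01223
[CO3²⁻] = α₂ × DIC = 0.01223 × 1.00 = 0.0122 mmol/kg = 12.2 μmol/kg

[CO3²⁻] = 12.2 μmol/kg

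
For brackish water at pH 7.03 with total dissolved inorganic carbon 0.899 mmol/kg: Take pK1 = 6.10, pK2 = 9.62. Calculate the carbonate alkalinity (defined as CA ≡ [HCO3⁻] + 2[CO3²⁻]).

CA = [HCO3⁻] + 2[CO3²⁻] = (α₁ + 2α₂)·DIC
At pH 7.03: [H⁺]/K1 = 10^-0.93 = 0.11749, K2/[H⁺] = 10^-2.59 = 0.0025704
α₁ = 1/(1 + 0.11749 + 0.0025704) = 1/1.1201 = 0.8928; α₂ = α₁·K2/[H⁺] = 0.002295
α₁ + 2α₂ = 0.8974
CA = 0.8974 × 0.899 = 0.807 mmol/kg

CA = 0.807 mmol/kg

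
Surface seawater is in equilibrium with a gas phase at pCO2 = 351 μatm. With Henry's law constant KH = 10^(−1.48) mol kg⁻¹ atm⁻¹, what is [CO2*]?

KH = 10^(−1.48) = 3.311×10^-2 mol kg⁻¹ atm⁻¹
[CO2*] = KH · pCO2 = 3.311×10^-2 × 351×10^-6 atm = 1.16×10^-5 mol/kg

[CO2*] = 11.6 μmol/kg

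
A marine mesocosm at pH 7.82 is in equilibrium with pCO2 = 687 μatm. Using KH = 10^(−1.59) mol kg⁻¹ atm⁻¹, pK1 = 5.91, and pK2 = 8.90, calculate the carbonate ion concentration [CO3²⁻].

[CO2*] = KH · pCO2 = 10^(−1.59) × 687×10^-6 = 1.766×10^-5 mol/kg
α₀ = 1/(1 + K1/[H⁺] + K1K2/[H⁺]²) = 1/(1 + 10^+1.91 + 10^+0.83) = 0.01123
DIC = [CO2*]/α₀ = 1.766×10^-5 / 0.01123 = 1.572 mmol/kg
[CO3²⁻] = α₂·DIC; α₂ = 0.07593, so [CO3²⁻] = 0.07593 × 1.572 = 0.119 mmol/kg

[CO3²⁻] = 0.119 mmol/kg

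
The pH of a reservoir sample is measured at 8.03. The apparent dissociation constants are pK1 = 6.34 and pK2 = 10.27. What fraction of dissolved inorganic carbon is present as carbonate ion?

α₂ = 0.00561

α₂ = 1 / (1 + [H⁺]/K2 + [H⁺]²/(K1K2)) = 1 / (1 + 10^+2.24 + 10^+0.55)
   = 1 / (1 + 173.78 + 3.5481) = 1/178.33 = 0.005608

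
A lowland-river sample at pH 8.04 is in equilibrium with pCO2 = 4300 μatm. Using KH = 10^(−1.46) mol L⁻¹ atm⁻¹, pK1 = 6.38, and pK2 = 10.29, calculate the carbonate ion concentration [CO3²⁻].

[CO2*] = KH · pCO2 = 10^(−1.46) × 4300×10^-6 = 1.491×10^-4 mol/L
α₀ = 1/(1 + K1/[H⁺] + K1K2/[H⁺]²) = 1/(1 + 10^+1.66 + 10^-0.59) = 0.02129
DIC = [CO2*]/α₀ = 1.491×10^-4 / 0.02129 = 7.002 mmol/L
[CO3²⁻] = α₂·DIC; α₂ = 0.005473, so [CO3²⁻] = 0.005473 × 7.002 = 0.0383 mmol/L

[CO3²⁻] = 0.0383 mmol/L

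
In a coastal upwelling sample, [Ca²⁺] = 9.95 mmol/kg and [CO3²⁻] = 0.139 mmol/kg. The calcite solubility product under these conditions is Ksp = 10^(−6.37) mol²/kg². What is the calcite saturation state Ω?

Ω = 3.24

Ksp = 10^(−6.37) = 4.266×10^-7
Ω = [Ca²⁺][CO3²⁻]/Ksp = (9.95×10^-3)(0.139×10^-3) / 4.266×10^-7 = 3.24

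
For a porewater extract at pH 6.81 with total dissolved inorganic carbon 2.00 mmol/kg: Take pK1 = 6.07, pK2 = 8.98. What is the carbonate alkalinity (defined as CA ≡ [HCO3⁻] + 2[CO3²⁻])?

CA = [HCO3⁻] + 2[CO3²⁻] = (α₁ + 2α₂)·DIC
At pH 6.81: [H⁺]/K1 = 10^-0.74 = 0.18197, K2/[H⁺] = 10^-2.17 = 0.0067608
α₁ = 1/(1 + 0.18197 + 0.0067608) = 1/1.1887 = 0.8412; α₂ = α₁·K2/[H⁺] = 0.005687
α₁ + 2α₂ = 0.8526
CA = 0.8526 × 2.00 = 1.71 mmol/kg

CA = 1.71 mmol/kg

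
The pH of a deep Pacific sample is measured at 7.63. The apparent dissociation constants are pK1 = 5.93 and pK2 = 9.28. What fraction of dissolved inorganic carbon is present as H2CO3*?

α₀ = 1 / (1 + K1/[H⁺] + K1K2/[H⁺]²) = 1 / (1 + 10^+1.70 + 10^+0.05)
   = 1 / (1 + 50.119 + 1.1220) = 1/52.241 = 0.01914

α₀ = 0.0191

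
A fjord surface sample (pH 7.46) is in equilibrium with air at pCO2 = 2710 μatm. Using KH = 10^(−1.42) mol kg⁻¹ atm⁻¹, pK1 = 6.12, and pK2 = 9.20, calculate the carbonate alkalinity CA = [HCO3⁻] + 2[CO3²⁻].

[CO2*] = KH · pCO2 = 10^(−1.42) × 2710×10^-6 = 1.030×10^-4 mol/kg
α₀ = 1/(1 + K1/[H⁺] + K1K2/[H⁺]²) = 1/(1 + 10^+1.34 + 10^-0.40) = 0.04296
DIC = [CO2*]/α₀ = 1.030×10^-4 / 0.04296 = 2.398 mmol/kg
CA = (α₁ + 2α₂)·DIC = (0.9399 + 2×0.01710) × 2.398 = 2.34 mmol/kg

CA = 2.34 mmol/kg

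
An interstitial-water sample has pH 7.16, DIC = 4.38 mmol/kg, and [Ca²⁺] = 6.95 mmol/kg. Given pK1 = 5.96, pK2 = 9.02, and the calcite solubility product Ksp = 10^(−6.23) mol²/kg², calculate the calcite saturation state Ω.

α₂ = 1 / (1 + [H⁺]/K2 + [H⁺]²/(K1K2)) = 1 / (1 + 10^+1.86 + 10^+0.66)
   = 1 / (1 + 72.444 + 4.5709) = 1/78.014 = 0.01282
[CO3²⁻] = α₂ × DIC = 0.01282 × 4.38 = 0.05614 mmol/kg
Ksp = 10^(−6.23) = 5.888×10^-7
Ω = [Ca²⁺][CO3²⁻]/Ksp = (6.95×10^-3)(5.614×10^-5) / 5.888×10^-7 = 0.663

Ω = 0.663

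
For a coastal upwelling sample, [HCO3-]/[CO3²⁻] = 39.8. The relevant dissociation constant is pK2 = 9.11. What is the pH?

pH = 7.51

From K2 = [H⁺][CO3²⁻]/[HCO3-]:  pH = pK2 − log₁₀([HCO3-]/[CO3²⁻])
log₁₀(39.8) = +1.600
pH = 9.11 − (+1.600) = 7.51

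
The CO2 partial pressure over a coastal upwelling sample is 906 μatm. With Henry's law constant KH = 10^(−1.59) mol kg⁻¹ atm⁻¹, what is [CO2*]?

KH = 10^(−1.59) = 2.570×10^-2 mol kg⁻¹ atm⁻¹
[CO2*] = KH · pCO2 = 2.570×10^-2 × 906×10^-6 atm = 2.33×10^-5 mol/kg

[CO2*] = 23.3 μmol/kg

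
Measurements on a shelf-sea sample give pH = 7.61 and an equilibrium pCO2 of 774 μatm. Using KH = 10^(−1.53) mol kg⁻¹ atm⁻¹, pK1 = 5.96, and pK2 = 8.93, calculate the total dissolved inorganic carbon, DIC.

DIC = 1.09 mmol/kg

[CO2*] = KH · pCO2 = 10^(−1.53) × 774×10^-6 = 2.284×10^-5 mol/kg
α₀ = 1/(1 + K1/[H⁺] + K1K2/[H⁺]²) = 1/(1 + 10^+1.65 + 10^+0.33) = 0.02092
DIC = [CO2*]/α₀ = 2.284×10^-5 / 0.02092 = 1.09 mmol/kg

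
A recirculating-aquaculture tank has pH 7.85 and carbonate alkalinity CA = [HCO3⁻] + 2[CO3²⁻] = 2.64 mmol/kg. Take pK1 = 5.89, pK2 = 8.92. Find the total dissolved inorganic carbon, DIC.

DIC = 2.47 mmol/kg

CA = [HCO3⁻] + 2[CO3²⁻] = (α₁ + 2α₂)·DIC
At pH 7.85: [H⁺]/K1 = 10^-1.96 = 0.010965, K2/[H⁺] = 10^-1.07 = 0.085114
α₁ = 1/(1 + 0.010965 + 0.085114) = 1/1.0961 = 0.9123; α₂ = α₁·K2/[H⁺] = 0.07765
α₁ + 2α₂ = 1.0676
DIC = CA / (α₁ + 2α₂) = 2.64 / 1.0676 = 2.47 mmol/kg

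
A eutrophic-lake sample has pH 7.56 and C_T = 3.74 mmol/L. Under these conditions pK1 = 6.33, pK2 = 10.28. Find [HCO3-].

α₁ = 1 / (1 + [H⁺]/K1 + K2/[H⁺]) = 1 / (1 + 10^-1.23 + 10^-2.72)
   = 1 / (1 + 0.058884 + 0.0019055) = 1/1.0608 = 0.9427
[HCO3⁻] = α₁ × DIC = 0.9427 × 3.74 = 3.53 mmol/L

[HCO3⁻] = 3.53 mmol/L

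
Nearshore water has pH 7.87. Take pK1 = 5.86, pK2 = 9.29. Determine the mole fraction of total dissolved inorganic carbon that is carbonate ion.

α₂ = 1 / (1 + [H⁺]/K2 + [H⁺]²/(K1K2)) = 1 / (1 + 10^+1.42 + 10^-0.59)
   = 1 / (1 + 26.303 + 0.25704) = 1/27.560 = 0.03628

α₂ = 0.0363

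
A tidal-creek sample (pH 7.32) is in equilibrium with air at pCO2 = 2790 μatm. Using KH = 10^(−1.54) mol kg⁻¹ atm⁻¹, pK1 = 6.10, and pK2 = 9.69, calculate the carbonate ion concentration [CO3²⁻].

[CO3²⁻] = 5.70 μmol/kg

[CO2*] = KH · pCO2 = 10^(−1.54) × 2790×10^-6 = 8.046×10^-5 mol/kg
α₀ = 1/(1 + K1/[H⁺] + K1K2/[H⁺]²) = 1/(1 + 10^+1.22 + 10^-1.15) = 0.05660
DIC = [CO2*]/α₀ = 8.046×10^-5 / 0.05660 = 1.422 mmol/kg
[CO3²⁻] = α₂·DIC; α₂ = 0.004007, so [CO3²⁻] = 0.004007 × 1.422 = 0.00570 mmol/kg = 5.70 μmol/kg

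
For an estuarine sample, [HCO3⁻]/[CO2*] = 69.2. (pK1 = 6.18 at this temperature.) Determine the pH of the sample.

pH = 8.02

From K1 = [H⁺][HCO3⁻]/[CO2*]:  pH = pK1 + log₁₀([HCO3⁻]/[CO2*])
log₁₀(69.2) = +1.840
pH = 6.18 + (+1.840) = 8.02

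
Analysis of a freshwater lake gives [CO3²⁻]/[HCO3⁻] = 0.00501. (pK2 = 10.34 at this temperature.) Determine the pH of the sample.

pH = 8.04

From K2 = [H⁺][CO3²⁻]/[HCO3⁻]:  pH = pK2 + log₁₀([CO3²⁻]/[HCO3⁻])
log₁₀(0.00501) = -2.300
pH = 10.34 + (-2.300) = 8.04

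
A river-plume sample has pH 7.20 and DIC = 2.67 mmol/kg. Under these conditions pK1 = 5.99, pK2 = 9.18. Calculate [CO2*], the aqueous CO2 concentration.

α₀ = 1 / (1 + K1/[H⁺] + K1K2/[H⁺]²) = 1 / (1 + 10^+1.21 + 10^-0.77)
   = 1 / (1 + 16.218 + 0.16982) = 1/17.388 = 0.05751
[CO2*] = α₀ × DIC = 0.05751 × 2.67 = 0.154 mmol/kg

[CO2*] = 0.154 mmol/kg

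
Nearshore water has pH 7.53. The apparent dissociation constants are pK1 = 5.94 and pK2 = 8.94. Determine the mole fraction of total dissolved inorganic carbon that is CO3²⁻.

α₂ = 1 / (1 + [H⁺]/K2 + [H⁺]²/(K1K2)) = 1 / (1 + 10^+1.41 + 10^-0.18)
   = 1 / (1 + 25.704 + 0.66069) = 1/27.365 = 0.03654

α₂ = 0.0365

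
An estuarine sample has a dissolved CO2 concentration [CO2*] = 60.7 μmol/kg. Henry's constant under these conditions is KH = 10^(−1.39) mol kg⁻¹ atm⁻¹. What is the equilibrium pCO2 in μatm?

KH = 10^(−1.39) = 4.074×10^-2 mol kg⁻¹ atm⁻¹
pCO2 = [CO2*]/KH = 60.7×10^-6 / 4.074×10^-2 = 1.49×10^-3 atm = 1490 μatm

pCO2 = 1490 μatm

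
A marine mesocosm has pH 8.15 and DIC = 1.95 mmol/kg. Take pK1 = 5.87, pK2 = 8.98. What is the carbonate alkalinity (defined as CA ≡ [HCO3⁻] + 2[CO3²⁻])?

CA = 2.19 mmol/kg

CA = [HCO3⁻] + 2[CO3²⁻] = (α₁ + 2α₂)·DIC
At pH 8.15: [H⁺]/K1 = 10^-2.28 = 0.0052481, K2/[H⁺] = 10^-0.83 = 0.14791
α₁ = 1/(1 + 0.0052481 + 0.14791) = 1/1.1532 = 0.8672; α₂ = α₁·K2/[H⁺] = 0.1283
α₁ + 2α₂ = 1.1237
CA = 1.1237 × 1.95 = 2.19 mmol/kg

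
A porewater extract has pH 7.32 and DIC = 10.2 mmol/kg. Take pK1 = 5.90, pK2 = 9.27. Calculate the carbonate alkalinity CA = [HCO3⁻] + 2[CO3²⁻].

CA = 9.94 mmol/kg

CA = [HCO3⁻] + 2[CO3²⁻] = (α₁ + 2α₂)·DIC
At pH 7.32: [H⁺]/K1 = 10^-1.42 = 0.038019, K2/[H⁺] = 10^-1.95 = 0.011220
α₁ = 1/(1 + 0.038019 + 0.011220) = 1/1.0492 = 0.9531; α₂ = α₁·K2/[H⁺] = 0.01069
α₁ + 2α₂ = 0.9745
CA = 0.9745 × 10.2 = 9.94 mmol/kg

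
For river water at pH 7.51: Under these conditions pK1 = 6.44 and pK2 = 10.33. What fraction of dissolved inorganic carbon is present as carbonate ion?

α₂ = 1 / (1 + [H⁺]/K2 + [H⁺]²/(K1K2)) = 1 / (1 + 10^+2.82 + 10^+1.75)
   = 1 / (1 + 660.69 + 56.234) = 1/717.93 = 0.001393

α₂ = 0.00139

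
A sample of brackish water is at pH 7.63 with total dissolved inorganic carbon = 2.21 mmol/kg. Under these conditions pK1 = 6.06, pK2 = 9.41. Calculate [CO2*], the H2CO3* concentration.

α₀ = 1 / (1 + K1/[H⁺] + K1K2/[H⁺]²) = 1 / (1 + 10^+1.57 + 10^-0.21)
   = 1 / (1 + 37.154 + 0.61660) = 1/38.770 = 0.02579
[CO2*] = α₀ × DIC = 0.02579 × 2.21 = 0.0570 mmol/kg

[CO2*] = 0.0570 mmol/kg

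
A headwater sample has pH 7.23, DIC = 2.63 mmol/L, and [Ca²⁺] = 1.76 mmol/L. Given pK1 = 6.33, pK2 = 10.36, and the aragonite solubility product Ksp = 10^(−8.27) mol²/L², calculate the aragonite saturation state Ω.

Ω = 0.567

α₂ = 1 / (1 + [H⁺]/K2 + [H⁺]²/(K1K2)) = 1 / (1 + 10^+3.13 + 10^+2.23)
   = 1 / (1 + 1349.0 + 169.82) = 1/1519.8 = 0.0006580
[CO3²⁻] = α₂ × DIC = 0.0006580 × 2.63 = 0.001731 mmol/L = 1.731 μmol/L
Ksp = 10^(−8.27) = 5.370×10^-9
Ω = [Ca²⁺][CO3²⁻]/Ksp = (1.76×10^-3)(1.731×10^-6) / 5.370×10^-9 = 0.567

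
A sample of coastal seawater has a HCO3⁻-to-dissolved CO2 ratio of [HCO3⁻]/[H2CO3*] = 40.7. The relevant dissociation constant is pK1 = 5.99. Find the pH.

From K1 = [H⁺][HCO3⁻]/[H2CO3*]:  pH = pK1 + log₁₀([HCO3⁻]/[H2CO3*])
log₁₀(40.7) = +1.610
pH = 5.99 + (+1.610) = 7.60

pH = 7.60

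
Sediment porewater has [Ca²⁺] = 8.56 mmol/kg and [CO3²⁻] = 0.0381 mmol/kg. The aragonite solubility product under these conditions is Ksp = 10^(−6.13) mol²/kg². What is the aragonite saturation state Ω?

Ω = 0.440

Ksp = 10^(−6.13) = 7.413×10^-7
Ω = [Ca²⁺][CO3²⁻]/Ksp = (8.56×10^-3)(0.0381×10^-3) / 7.413×10^-7 = 0.440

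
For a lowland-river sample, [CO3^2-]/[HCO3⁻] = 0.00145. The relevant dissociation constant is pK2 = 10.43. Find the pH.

From K2 = [H⁺][CO3^2-]/[HCO3⁻]:  pH = pK2 + log₁₀([CO3^2-]/[HCO3⁻])
log₁₀(0.00145) = -2.839
pH = 10.43 + (-2.839) = 7.59

pH = 7.59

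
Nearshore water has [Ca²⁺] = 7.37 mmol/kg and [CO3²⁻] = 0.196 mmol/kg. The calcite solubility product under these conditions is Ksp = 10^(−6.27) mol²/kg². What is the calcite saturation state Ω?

Ω = 2.69

Ksp = 10^(−6.27) = 5.370×10^-7
Ω = [Ca²⁺][CO3²⁻]/Ksp = (7.37×10^-3)(0.196×10^-3) / 5.370×10^-7 = 2.69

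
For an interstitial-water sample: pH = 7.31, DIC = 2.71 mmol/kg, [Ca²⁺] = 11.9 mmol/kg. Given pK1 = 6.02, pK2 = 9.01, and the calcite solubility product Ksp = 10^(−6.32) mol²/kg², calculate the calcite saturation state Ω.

Ω = 1.25

α₂ = 1 / (1 + [H⁺]/K2 + [H⁺]²/(K1K2)) = 1 / (1 + 10^+1.70 + 10^+0.41)
   = 1 / (1 + 50.119 + 2.5704) = 1/53.689 = 0.01863
[CO3²⁻] = α₂ × DIC = 0.01863 × 2.71 = 0.05048 mmol/kg
Ksp = 10^(−6.32) = 4.786×10^-7
Ω = [Ca²⁺][CO3²⁻]/Ksp = (11.9×10^-3)(5.048×10^-5) / 4.786×10^-7 = 1.25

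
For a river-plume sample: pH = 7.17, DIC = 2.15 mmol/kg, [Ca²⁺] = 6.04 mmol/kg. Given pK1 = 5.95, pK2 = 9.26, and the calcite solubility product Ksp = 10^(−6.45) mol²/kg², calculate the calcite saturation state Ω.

α₂ = 1 / (1 + [H⁺]/K2 + [H⁺]²/(K1K2)) = 1 / (1 + 10^+2.09 + 10^+0.87)
   = 1 / (1 + 123.03 + 7.4131) = 1/131.44 = 0.007608
[CO3²⁻] = α₂ × DIC = 0.007608 × 2.15 = 0.01636 mmol/kg = 16.36 μmol/kg
Ksp = 10^(−6.45) = 3.548×10^-7
Ω = [Ca²⁺][CO3²⁻]/Ksp = (6.04×10^-3)(1.636×10^-5) / 3.548×10^-7 = 0.278

Ω = 0.278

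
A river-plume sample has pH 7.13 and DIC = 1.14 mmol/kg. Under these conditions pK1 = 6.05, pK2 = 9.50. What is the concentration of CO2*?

[CO2*] = 0.0872 mmol/kg

α₀ = 1 / (1 + K1/[H⁺] + K1K2/[H⁺]²) = 1 / (1 + 10^+1.08 + 10^-1.29)
   = 1 / (1 + 12.023 + 0.051286) = 1/13.074 = 0.07649
[CO2*] = α₀ × DIC = 0.07649 × 1.14 = 0.0872 mmol/kg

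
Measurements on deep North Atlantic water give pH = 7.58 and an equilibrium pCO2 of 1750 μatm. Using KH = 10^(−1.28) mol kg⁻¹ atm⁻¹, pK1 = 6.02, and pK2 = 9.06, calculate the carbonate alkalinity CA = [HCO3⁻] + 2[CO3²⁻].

[CO2*] = KH · pCO2 = 10^(−1.28) × 1750×10^-6 = 9.184×10^-5 mol/kg
α₀ = 1/(1 + K1/[H⁺] + K1K2/[H⁺]²) = 1/(1 + 10^+1.56 + 10^+0.08) = 0.02597
DIC = [CO2*]/α₀ = 9.184×10^-5 / 0.02597 = 3.537 mmol/kg
CA = (α₁ + 2α₂)·DIC = (0.9428 + 2×0.03122) × 3.537 = 3.56 mmol/kg

CA = 3.56 mmol/kg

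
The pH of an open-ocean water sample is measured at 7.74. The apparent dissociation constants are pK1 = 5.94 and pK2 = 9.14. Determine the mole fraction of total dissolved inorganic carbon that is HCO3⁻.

α₁ = 0.947

α₁ = 1 / (1 + [H⁺]/K1 + K2/[H⁺]) = 1 / (1 + 10^-1.80 + 10^-1.40)
   = 1 / (1 + 0.015849 + 0.039811) = 1/1.0557 = 0.9473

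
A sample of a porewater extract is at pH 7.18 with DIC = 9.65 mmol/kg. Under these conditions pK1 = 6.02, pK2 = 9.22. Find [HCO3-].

α₁ = 1 / (1 + [H⁺]/K1 + K2/[H⁺]) = 1 / (1 + 10^-1.16 + 10^-2.04)
   = 1 / (1 + 0.069183 + 0.0091201) = 1/1.0783 = 0.9274
[HCO3⁻] = α₁ × DIC = 0.9274 × 9.65 = 8.95 mmol/kg

[HCO3⁻] = 8.95 mmol/kg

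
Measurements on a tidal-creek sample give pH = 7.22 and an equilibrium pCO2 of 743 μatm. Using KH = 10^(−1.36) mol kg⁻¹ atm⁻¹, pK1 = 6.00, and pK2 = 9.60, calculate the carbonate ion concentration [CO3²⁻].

[CO2*] = KH · pCO2 = 10^(−1.36) × 743×10^-6 = 3.243×10^-5 mol/kg
α₀ = 1/(1 + K1/[H⁺] + K1K2/[H⁺]²) = 1/(1 + 10^+1.22 + 10^-1.16) = 0.05661
DIC = [CO2*]/α₀ = 3.243×10^-5 / 0.05661 = 0.5729 mmol/kg
[CO3²⁻] = α₂·DIC; α₂ = 0.003916, so [CO3²⁻] = 0.003916 × 0.5729 = 0.00224 mmol/kg = 2.24 μmol/kg

[CO3²⁻] = 2.24 μmol/kg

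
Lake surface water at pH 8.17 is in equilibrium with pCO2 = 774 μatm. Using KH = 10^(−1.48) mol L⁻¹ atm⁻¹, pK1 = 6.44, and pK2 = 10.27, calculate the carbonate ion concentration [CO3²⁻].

[CO3²⁻] = 10.9 μmol/L

[CO2*] = KH · pCO2 = 10^(−1.48) × 774×10^-6 = 2.563×10^-5 mol/L
α₀ = 1/(1 + K1/[H⁺] + K1K2/[H⁺]²) = 1/(1 + 10^+1.73 + 10^-0.37) = 0.01814
DIC = [CO2*]/α₀ = 2.563×10^-5 / 0.01814 = 1.413 mmol/L
[CO3²⁻] = α₂·DIC; α₂ = 0.007738, so [CO3²⁻] = 0.007738 × 1.413 = 0.0109 mmol/L = 10.9 μmol/L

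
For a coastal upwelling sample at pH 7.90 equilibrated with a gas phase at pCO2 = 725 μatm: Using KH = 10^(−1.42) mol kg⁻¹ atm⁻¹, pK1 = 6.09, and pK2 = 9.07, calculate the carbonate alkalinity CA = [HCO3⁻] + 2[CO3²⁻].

CA = 2.02 mmol/kg

[CO2*] = KH · pCO2 = 10^(−1.42) × 725×10^-6 = 2.756×10^-5 mol/kg
α₀ = 1/(1 + K1/[H⁺] + K1K2/[H⁺]²) = 1/(1 + 10^+1.81 + 10^+0.64) = 0.01430
DIC = [CO2*]/α₀ = 2.756×10^-5 / 0.01430 = 1.928 mmol/kg
CA = (α₁ + 2α₂)·DIC = (0.9233 + 2×0.06242) × 1.928 = 2.02 mmol/kg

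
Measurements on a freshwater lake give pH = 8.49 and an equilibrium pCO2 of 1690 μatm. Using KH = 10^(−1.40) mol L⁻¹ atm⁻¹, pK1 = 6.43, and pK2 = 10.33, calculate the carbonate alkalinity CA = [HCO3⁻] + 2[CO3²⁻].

CA = 7.95 mmol/L

[CO2*] = KH · pCO2 = 10^(−1.40) × 1690×10^-6 = 6.728×10^-5 mol/L
α₀ = 1/(1 + K1/[H⁺] + K1K2/[H⁺]²) = 1/(1 + 10^+2.06 + 10^+0.22) = 0.008512
DIC = [CO2*]/α₀ = 6.728×10^-5 / 0.008512 = 7.904 mmol/L
CA = (α₁ + 2α₂)·DIC = (0.9774 + 2×0.01413) × 7.904 = 7.95 mmol/L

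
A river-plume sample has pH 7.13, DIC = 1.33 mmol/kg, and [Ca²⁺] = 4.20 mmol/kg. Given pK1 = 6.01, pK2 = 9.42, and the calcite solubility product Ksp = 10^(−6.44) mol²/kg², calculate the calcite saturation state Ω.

α₂ = 1 / (1 + [H⁺]/K2 + [H⁺]²/(K1K2)) = 1 / (1 + 10^+2.29 + 10^+1.17)
   = 1 / (1 + 194.98 + 14.791) = 1/210.78 = 0.004744
[CO3²⁻] = α₂ × DIC = 0.004744 × 1.33 = 0.006310 mmol/kg = 6.310 μmol/kg
Ksp = 10^(−6.44) = 3.631×10^-7
Ω = [Ca²⁺][CO3²⁻]/Ksp = (4.20×10^-3)(6.310×10^-6) / 3.631×10^-7 = 0.0730

Ω = 0.0730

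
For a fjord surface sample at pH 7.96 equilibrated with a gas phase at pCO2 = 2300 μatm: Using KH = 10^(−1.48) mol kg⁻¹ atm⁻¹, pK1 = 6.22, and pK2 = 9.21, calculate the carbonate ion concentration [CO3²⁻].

[CO3²⁻] = 0.235 mmol/kg

[CO2*] = KH · pCO2 = 10^(−1.48) × 2300×10^-6 = 7.616×10^-5 mol/kg
α₀ = 1/(1 + K1/[H⁺] + K1K2/[H⁺]²) = 1/(1 + 10^+1.74 + 10^+0.49) = 0.01694
DIC = [CO2*]/α₀ = 7.616×10^-5 / 0.01694 = 4.497 mmol/kg
[CO3²⁻] = α₂·DIC; α₂ = 0.05234, so [CO3²⁻] = 0.05234 × 4.497 = 0.235 mmol/kg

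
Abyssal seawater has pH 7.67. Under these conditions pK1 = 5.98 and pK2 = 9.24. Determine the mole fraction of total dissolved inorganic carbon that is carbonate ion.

α₂ = 1 / (1 + [H⁺]/K2 + [H⁺]²/(K1K2)) = 1 / (1 + 10^+1.57 + 10^-0.12)
   = 1 / (1 + 37.154 + 0.75858) = 1/38.912 = 0.02570

α₂ = 0.0257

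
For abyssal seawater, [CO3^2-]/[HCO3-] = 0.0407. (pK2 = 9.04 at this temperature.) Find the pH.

From K2 = [H⁺][CO3^2-]/[HCO3-]:  pH = pK2 + log₁₀([CO3^2-]/[HCO3-])
log₁₀(0.0407) = -1.390
pH = 9.04 + (-1.390) = 7.65

pH = 7.65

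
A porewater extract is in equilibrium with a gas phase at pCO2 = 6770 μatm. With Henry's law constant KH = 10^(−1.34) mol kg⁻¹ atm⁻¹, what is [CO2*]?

[CO2*] = 309 μmol/kg

KH = 10^(−1.34) = 4.571×10^-2 mol kg⁻¹ atm⁻¹
[CO2*] = KH · pCO2 = 4.571×10^-2 × 6770×10^-6 atm = 3.09×10^-4 mol/kg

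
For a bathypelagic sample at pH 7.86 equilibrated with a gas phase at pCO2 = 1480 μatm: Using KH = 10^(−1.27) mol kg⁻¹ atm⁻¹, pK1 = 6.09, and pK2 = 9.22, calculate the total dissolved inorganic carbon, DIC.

[CO2*] = KH · pCO2 = 10^(−1.27) × 1480×10^-6 = 7.948×10^-5 mol/kg
α₀ = 1/(1 + K1/[H⁺] + K1K2/[H⁺]²) = 1/(1 + 10^+1.77 + 10^+0.41) = 0.01601
DIC = [CO2*]/α₀ = 7.948×10^-5 / 0.01601 = 4.96 mmol/kg

DIC = 4.96 mmol/kg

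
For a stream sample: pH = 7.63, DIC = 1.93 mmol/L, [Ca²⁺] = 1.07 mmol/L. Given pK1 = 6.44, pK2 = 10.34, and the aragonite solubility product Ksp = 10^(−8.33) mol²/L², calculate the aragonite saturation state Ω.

Ω = 0.807

α₂ = 1 / (1 + [H⁺]/K2 + [H⁺]²/(K1K2)) = 1 / (1 + 10^+2.71 + 10^+1.52)
   = 1 / (1 + 512.86 + 33.113) = 1/546.97 = 0.001828
[CO3²⁻] = α₂ × DIC = 0.001828 × 1.93 = 0.003529 mmol/L = 3.529 μmol/L
Ksp = 10^(−8.33) = 4.677×10^-9
Ω = [Ca²⁺][CO3²⁻]/Ksp = (1.07×10^-3)(3.529×10^-6) / 4.677×10^-9 = 0.807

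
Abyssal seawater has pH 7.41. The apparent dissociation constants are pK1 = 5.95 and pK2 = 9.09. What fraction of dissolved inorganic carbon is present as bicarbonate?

α₁ = 0.947

α₁ = 1 / (1 + [H⁺]/K1 + K2/[H⁺]) = 1 / (1 + 10^-1.46 + 10^-1.68)
   = 1 / (1 + 0.034674 + 0.020893) = 1/1.0556 = 0.9474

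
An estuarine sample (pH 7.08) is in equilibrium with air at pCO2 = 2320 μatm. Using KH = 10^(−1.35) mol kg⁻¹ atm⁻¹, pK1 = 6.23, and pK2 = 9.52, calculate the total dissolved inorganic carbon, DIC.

DIC = 0.840 mmol/kg

[CO2*] = KH · pCO2 = 10^(−1.35) × 2320×10^-6 = 1.036×10^-4 mol/kg
α₀ = 1/(1 + K1/[H⁺] + K1K2/[H⁺]²) = 1/(1 + 10^+0.85 + 10^-1.59) = 0.1234
DIC = [CO2*]/α₀ = 1.036×10^-4 / 0.1234 = 0.840 mmol/kg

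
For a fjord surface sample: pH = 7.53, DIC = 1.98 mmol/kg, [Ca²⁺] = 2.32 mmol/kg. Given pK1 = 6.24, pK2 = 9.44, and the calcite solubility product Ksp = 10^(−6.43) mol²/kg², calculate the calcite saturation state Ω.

α₂ = 1 / (1 + [H⁺]/K2 + [H⁺]²/(K1K2)) = 1 / (1 + 10^+1.91 + 10^+0.62)
   = 1 / (1 + 81.283 + 4.1687) = 1/86.452 = 0.01157
[CO3²⁻] = α₂ × DIC = 0.01157 × 1.98 = 0.02290 mmol/kg
Ksp = 10^(−6.43) = 3.715×10^-7
Ω = [Ca²⁺][CO3²⁻]/Ksp = (2.32×10^-3)(2.290×10^-5) / 3.715×10^-7 = 0.143

Ω = 0.143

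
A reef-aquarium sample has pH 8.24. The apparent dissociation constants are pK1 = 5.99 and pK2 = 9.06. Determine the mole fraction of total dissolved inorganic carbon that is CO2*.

α₀ = 1 / (1 + K1/[H⁺] + K1K2/[H⁺]²) = 1 / (1 + 10^+2.25 + 10^+1.43)
   = 1 / (1 + 177.83 + 26.915) = 1/205.74 = 0.004860

α₀ = 0.00486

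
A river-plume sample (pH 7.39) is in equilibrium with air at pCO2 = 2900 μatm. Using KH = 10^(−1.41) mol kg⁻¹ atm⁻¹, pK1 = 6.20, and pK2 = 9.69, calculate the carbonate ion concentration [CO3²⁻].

[CO2*] = KH · pCO2 = 10^(−1.41) × 2900×10^-6 = 1.128×10^-4 mol/kg
α₀ = 1/(1 + K1/[H⁺] + K1K2/[H⁺]²) = 1/(1 + 10^+1.19 + 10^-1.11) = 0.06037
DIC = [CO2*]/α₀ = 1.128×10^-4 / 0.06037 = 1.869 mmol/kg
[CO3²⁻] = α₂·DIC; α₂ = 0.004686, so [CO3²⁻] = 0.004686 × 1.869 = 0.00876 mmol/kg = 8.76 μmol/kg

[CO3²⁻] = 8.76 μmol/kg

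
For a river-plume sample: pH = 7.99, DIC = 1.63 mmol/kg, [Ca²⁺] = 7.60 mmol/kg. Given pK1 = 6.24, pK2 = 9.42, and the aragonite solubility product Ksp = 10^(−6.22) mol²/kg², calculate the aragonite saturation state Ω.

Ω = 0.724

α₂ = 1 / (1 + [H⁺]/K2 + [H⁺]²/(K1K2)) = 1 / (1 + 10^+1.43 + 10^-0.32)
   = 1 / (1 + 26.915 + 0.47863) = 1/28.394 = 0.03522
[CO3²⁻] = α₂ × DIC = 0.03522 × 1.63 = 0.05741 mmol/kg
Ksp = 10^(−6.22) = 6.026×10^-7
Ω = [Ca²⁺][CO3²⁻]/Ksp = (7.60×10^-3)(5.741×10^-5) / 6.026×10^-7 = 0.724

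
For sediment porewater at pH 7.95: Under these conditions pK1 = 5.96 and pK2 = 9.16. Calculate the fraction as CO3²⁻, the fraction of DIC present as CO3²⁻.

α₂ = 1 / (1 + [H⁺]/K2 + [H⁺]²/(K1K2)) = 1 / (1 + 10^+1.21 + 10^-0.78)
   = 1 / (1 + 16.218 + 0.16596) = 1/17.384 = 0.05752

α₂ = 0.0575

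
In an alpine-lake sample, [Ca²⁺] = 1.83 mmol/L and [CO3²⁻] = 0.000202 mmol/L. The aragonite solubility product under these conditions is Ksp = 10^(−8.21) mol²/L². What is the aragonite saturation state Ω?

Ω = 0.0600

Ksp = 10^(−8.21) = 6.166×10^-9
Ω = [Ca²⁺][CO3²⁻]/Ksp = (1.83×10^-3)(0.000202×10^-3) / 6.166×10^-9 = 0.0600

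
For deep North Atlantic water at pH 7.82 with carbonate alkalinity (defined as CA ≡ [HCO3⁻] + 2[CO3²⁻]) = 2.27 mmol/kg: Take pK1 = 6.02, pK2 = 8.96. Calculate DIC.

CA = [HCO3⁻] + 2[CO3²⁻] = (α₁ + 2α₂)·DIC
At pH 7.82: [H⁺]/K1 = 10^-1.80 = 0.015849, K2/[H⁺] = 10^-1.14 = 0.072444
α₁ = 1/(1 + 0.015849 + 0.072444) = 1/1.0883 = 0.9189; α₂ = α₁·K2/[H⁺] = 0.06657
α₁ + 2α₂ = 1.0520
DIC = CA / (α₁ + 2α₂) = 2.27 / 1.0520 = 2.16 mmol/kg

DIC = 2.16 mmol/kg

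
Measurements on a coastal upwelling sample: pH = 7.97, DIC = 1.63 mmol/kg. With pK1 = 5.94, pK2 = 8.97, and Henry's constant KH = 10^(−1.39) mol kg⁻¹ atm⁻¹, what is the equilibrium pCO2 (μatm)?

α₀ = 1 / (1 + K1/[H⁺] + K1K2/[H⁺]²) = 1 / (1 + 10^+2.03 + 10^+1.03)
   = 1 / (1 + 107.15 + 10.715) = 1/118.87 = 0.008413
[CO2*] = α₀ × DIC = 0.008413 × 1.63 = 0.01371 mmol/kg = 13.71 μmol/kg
pCO2 = [CO2*]/KH = 1.371×10^-5 / 4.074×10^-2 = 337 μatm

pCO2 = 337 μatm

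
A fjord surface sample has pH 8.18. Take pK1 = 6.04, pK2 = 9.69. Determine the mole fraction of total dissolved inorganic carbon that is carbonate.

α₂ = 0.0298

α₂ = 1 / (1 + [H⁺]/K2 + [H⁺]²/(K1K2)) = 1 / (1 + 10^+1.51 + 10^-0.63)
   = 1 / (1 + 32.359 + 0.23442) = 1/33.594 = 0.02977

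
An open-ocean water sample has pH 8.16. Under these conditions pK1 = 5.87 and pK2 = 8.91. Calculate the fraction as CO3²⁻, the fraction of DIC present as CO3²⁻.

α₂ = 0.150

α₂ = 1 / (1 + [H⁺]/K2 + [H⁺]²/(K1K2)) = 1 / (1 + 10^+0.75 + 10^-1.54)
   = 1 / (1 + 5.6234 + 0.028840) = 1/6.6523 = 0.1503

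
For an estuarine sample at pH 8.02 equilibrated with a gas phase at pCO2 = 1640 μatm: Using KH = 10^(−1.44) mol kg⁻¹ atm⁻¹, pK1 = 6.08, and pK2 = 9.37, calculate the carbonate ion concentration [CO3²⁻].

[CO3²⁻] = 0.232 mmol/kg

[CO2*] = KH · pCO2 = 10^(−1.44) × 1640×10^-6 = 5.954×10^-5 mol/kg
α₀ = 1/(1 + K1/[H⁺] + K1K2/[H⁺]²) = 1/(1 + 10^+1.94 + 10^+0.59) = 0.01087
DIC = [CO2*]/α₀ = 5.954×10^-5 / 0.01087 = 5.477 mmol/kg
[CO3²⁻] = α₂·DIC; α₂ = 0.04229, so [CO3²⁻] = 0.04229 × 5.477 = 0.232 mmol/kg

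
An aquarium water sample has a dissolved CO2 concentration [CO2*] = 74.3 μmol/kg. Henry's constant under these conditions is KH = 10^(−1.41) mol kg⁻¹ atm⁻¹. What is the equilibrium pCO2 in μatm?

KH = 10^(−1.41) = 3.890×10^-2 mol kg⁻¹ atm⁻¹
pCO2 = [CO2*]/KH = 74.3×10^-6 / 3.890×10^-2 = 1.91×10^-3 atm = 1910 μatm

pCO2 = 1910 μatm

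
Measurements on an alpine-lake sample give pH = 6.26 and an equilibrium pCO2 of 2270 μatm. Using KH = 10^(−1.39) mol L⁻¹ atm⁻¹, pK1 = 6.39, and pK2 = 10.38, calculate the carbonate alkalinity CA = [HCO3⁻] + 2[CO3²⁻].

CA = 0.0686 mmol/L

[CO2*] = KH · pCO2 = 10^(−1.39) × 2270×10^-6 = 9.248×10^-5 mol/L
α₀ = 1/(1 + K1/[H⁺] + K1K2/[H⁺]²) = 1/(1 + 10^-0.13 + 10^-4.25) = 0.5743
DIC = [CO2*]/α₀ = 9.248×10^-5 / 0.5743 = 0.1610 mmol/L
CA = (α₁ + 2α₂)·DIC = (0.4257 + 2×3.229×10^-5) × 0.1610 = 0.0686 mmol/L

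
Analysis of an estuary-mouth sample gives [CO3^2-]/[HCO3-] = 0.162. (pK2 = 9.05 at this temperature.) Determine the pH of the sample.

pH = 8.26

From K2 = [H⁺][CO3^2-]/[HCO3-]:  pH = pK2 + log₁₀([CO3^2-]/[HCO3-])
log₁₀(0.162) = -0.790
pH = 9.05 + (-0.790) = 8.26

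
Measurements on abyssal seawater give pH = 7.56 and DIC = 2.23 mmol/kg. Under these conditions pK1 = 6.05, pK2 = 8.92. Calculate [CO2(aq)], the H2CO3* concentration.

[CO2*] = 0.0641 mmol/kg

α₀ = 1 / (1 + K1/[H⁺] + K1K2/[H⁺]²) = 1 / (1 + 10^+1.51 + 10^+0.15)
   = 1 / (1 + 32.359 + 1.4125) = 1/34.772 = 0.02876
[CO2*] = α₀ × DIC = 0.02876 × 2.23 = 0.0641 mmol/kg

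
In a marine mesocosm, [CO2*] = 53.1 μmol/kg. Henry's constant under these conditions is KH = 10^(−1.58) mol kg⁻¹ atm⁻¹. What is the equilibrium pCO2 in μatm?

KH = 10^(−1.58) = 2.630×10^-2 mol kg⁻¹ atm⁻¹
pCO2 = [CO2*]/KH = 53.1×10^-6 / 2.630×10^-2 = 2.02×10^-3 atm = 2020 μatm

pCO2 = 2020 μatm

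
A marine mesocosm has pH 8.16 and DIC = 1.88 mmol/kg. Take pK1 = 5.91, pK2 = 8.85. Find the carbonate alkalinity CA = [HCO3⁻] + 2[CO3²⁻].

CA = [HCO3⁻] + 2[CO3²⁻] = (α₁ + 2α₂)·DIC
At pH 8.16: [H⁺]/K1 = 10^-2.25 = 0.0056234, K2/[H⁺] = 10^-0.69 = 0.20417
α₁ = 1/(1 + 0.0056234 + 0.20417) = 1/1.2098 = 0.8266; α₂ = α₁·K2/[H⁺] = 0.1688
α₁ + 2α₂ = 1.1641
CA = 1.1641 × 1.88 = 2.19 mmol/kg

CA = 2.19 mmol/kg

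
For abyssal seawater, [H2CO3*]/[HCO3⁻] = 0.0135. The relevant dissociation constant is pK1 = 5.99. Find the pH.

From K1 = [H⁺][HCO3⁻]/[H2CO3*]:  pH = pK1 − log₁₀([H2CO3*]/[HCO3⁻])
log₁₀(0.0135) = -1.870
pH = 5.99 − (-1.870) = 7.86

pH = 7.86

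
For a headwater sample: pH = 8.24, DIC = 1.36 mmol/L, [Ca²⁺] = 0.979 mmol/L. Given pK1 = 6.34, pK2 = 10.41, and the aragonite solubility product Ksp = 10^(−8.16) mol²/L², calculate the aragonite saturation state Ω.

Ω = 1.28

α₂ = 1 / (1 + [H⁺]/K2 + [H⁺]²/(K1K2)) = 1 / (1 + 10^+2.17 + 10^+0.27)
   = 1 / (1 + 147.91 + 1.8621) = 1/150.77 = 0.006632
[CO3²⁻] = α₂ × DIC = 0.006632 × 1.36 = 0.009020 mmol/L = 9.020 μmol/L
Ksp = 10^(−8.16) = 6.918×10^-9
Ω = [Ca²⁺][CO3²⁻]/Ksp = (0.979×10^-3)(9.020×10^-6) / 6.918×10^-9 = 1.28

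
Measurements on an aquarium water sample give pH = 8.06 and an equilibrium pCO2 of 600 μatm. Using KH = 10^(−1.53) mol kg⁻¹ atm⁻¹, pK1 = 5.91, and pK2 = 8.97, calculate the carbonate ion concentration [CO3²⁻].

[CO2*] = KH · pCO2 = 10^(−1.53) × 600×10^-6 = 1.771×10^-5 mol/kg
α₀ = 1/(1 + K1/[H⁺] + K1K2/[H⁺]²) = 1/(1 + 10^+2.15 + 10^+1.24) = 0.006264
DIC = [CO2*]/α₀ = 1.771×10^-5 / 0.006264 = 2.827 mmol/kg
[CO3²⁻] = α₂·DIC; α₂ = 0.1089, so [CO3²⁻] = 0.1089 × 2.827 = 0.308 mmol/kg

[CO3²⁻] = 0.308 mmol/kg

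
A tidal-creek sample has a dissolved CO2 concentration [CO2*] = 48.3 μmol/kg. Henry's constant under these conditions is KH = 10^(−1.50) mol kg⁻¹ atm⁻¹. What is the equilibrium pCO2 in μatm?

pCO2 = 1530 μatm

KH = 10^(−1.50) = 3.162×10^-2 mol kg⁻¹ atm⁻¹
pCO2 = [CO2*]/KH = 48.3×10^-6 / 3.162×10^-2 = 1.53×10^-3 atm = 1530 μatm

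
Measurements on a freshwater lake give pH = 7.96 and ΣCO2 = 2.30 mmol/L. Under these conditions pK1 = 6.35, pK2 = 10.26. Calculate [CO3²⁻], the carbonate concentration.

α₂ = 1 / (1 + [H⁺]/K2 + [H⁺]²/(K1K2)) = 1 / (1 + 10^+2.30 + 10^+0.69)
   = 1 / (1 + 199.53 + 4.8978) = 1/205.42 = 0.004868
[CO3²⁻] = α₂ × DIC = 0.004868 × 2.30 = 0.0112 mmol/L = 11.2 μmol/L

[CO3²⁻] = 11.2 μmol/L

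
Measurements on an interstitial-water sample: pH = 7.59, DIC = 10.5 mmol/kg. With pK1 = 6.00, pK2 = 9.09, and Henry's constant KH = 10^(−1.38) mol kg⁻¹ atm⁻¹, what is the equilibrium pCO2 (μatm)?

pCO2 = 6120 μatm

α₀ = 1 / (1 + K1/[H⁺] + K1K2/[H⁺]²) = 1 / (1 + 10^+1.59 + 10^+0.09)
   = 1 / (1 + 38.905 + 1.2303) = 1/41.135 = 0.02431
[CO2*] = α₀ × DIC = 0.02431 × 10.5 = 0.2553 mmol/kg
pCO2 = [CO2*]/KH = 2.553×10^-4 / 4.169×10^-2 = 6120 μatm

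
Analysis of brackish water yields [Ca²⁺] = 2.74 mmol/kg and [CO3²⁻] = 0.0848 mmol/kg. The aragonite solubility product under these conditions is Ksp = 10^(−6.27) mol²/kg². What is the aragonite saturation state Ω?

Ksp = 10^(−6.27) = 5.370×10^-7
Ω = [Ca²⁺][CO3²⁻]/Ksp = (2.74×10^-3)(0.0848×10^-3) / 5.370×10^-7 = 0.433

Ω = 0.433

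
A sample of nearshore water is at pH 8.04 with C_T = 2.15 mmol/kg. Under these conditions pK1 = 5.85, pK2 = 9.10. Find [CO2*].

[CO2*] = 12.7 μmol/kg

α₀ = 1 / (1 + K1/[H⁺] + K1K2/[H⁺]²) = 1 / (1 + 10^+2.19 + 10^+1.13)
   = 1 / (1 + 154.88 + 13.490) = 1/169.37 = 0.005904
[CO2*] = α₀ × DIC = 0.005904 × 2.15 = 0.0127 mmol/kg = 12.7 μmol/kg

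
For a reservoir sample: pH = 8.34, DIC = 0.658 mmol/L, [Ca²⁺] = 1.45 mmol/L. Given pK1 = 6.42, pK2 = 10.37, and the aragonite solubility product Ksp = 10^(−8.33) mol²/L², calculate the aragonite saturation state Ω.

Ω = 1.86

α₂ = 1 / (1 + [H⁺]/K2 + [H⁺]²/(K1K2)) = 1 / (1 + 10^+2.03 + 10^+0.11)
   = 1 / (1 + 107.15 + 1.2882) = 1/109.44 = 0.009137
[CO3²⁻] = α₂ × DIC = 0.009137 × 0.658 = 0.006012 mmol/L = 6.012 μmol/L
Ksp = 10^(−8.33) = 4.677×10^-9
Ω = [Ca²⁺][CO3²⁻]/Ksp = (1.45×10^-3)(6.012×10^-6) / 4.677×10^-9 = 1.86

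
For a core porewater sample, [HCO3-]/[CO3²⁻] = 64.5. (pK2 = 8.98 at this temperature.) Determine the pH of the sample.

pH = 7.17

From K2 = [H⁺][CO3²⁻]/[HCO3-]:  pH = pK2 − log₁₀([HCO3-]/[CO3²⁻])
log₁₀(64.5) = +1.810
pH = 8.98 − (+1.810) = 7.17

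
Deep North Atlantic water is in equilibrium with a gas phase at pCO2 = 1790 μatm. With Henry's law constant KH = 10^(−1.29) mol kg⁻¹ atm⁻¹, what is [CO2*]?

[CO2*] = 91.8 μmol/kg

KH = 10^(−1.29) = 5.129×10^-2 mol kg⁻¹ atm⁻¹
[CO2*] = KH · pCO2 = 5.129×10^-2 × 1790×10^-6 atm = 9.18×10^-5 mol/kg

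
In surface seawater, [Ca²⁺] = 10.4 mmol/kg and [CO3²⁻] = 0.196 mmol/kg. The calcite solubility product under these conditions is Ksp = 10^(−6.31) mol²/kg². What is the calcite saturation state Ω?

Ksp = 10^(−6.31) = 4.898×10^-7
Ω = [Ca²⁺][CO3²⁻]/Ksp = (10.4×10^-3)(0.196×10^-3) / 4.898×10^-7 = 4.16

Ω = 4.16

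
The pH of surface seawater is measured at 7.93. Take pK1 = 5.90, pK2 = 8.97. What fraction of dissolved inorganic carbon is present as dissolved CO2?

α₀ = 1 / (1 + K1/[H⁺] + K1K2/[H⁺]²) = 1 / (1 + 10^+2.03 + 10^+0.99)
   = 1 / (1 + 107.15 + 9.7724) = 1/117.92 = 0.008480

α₀ = 0.00848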